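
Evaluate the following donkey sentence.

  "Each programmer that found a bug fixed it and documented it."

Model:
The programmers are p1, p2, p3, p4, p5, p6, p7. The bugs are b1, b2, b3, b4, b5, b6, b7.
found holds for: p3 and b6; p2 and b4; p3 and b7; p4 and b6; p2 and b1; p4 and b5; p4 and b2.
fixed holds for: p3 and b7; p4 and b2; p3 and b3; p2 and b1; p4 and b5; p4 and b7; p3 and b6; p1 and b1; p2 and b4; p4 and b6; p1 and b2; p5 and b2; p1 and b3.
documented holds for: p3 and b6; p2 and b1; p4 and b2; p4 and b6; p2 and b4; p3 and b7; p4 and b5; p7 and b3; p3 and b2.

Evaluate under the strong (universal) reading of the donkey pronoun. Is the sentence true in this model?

"it" takes "a bug" as antecedent — a donkey pronoun bound across the clause boundary.
Strong reading: for every (p,b) with found(p,b), fixed(p,b) ∧ documented(p,b).
Restrictor pairs: (p2,b1) ✓  (p2,b4) ✓  (p3,b6) ✓  (p3,b7) ✓  (p4,b2) ✓  (p4,b5) ✓  (p4,b6) ✓
Every restrictor pair satisfies the scope.

True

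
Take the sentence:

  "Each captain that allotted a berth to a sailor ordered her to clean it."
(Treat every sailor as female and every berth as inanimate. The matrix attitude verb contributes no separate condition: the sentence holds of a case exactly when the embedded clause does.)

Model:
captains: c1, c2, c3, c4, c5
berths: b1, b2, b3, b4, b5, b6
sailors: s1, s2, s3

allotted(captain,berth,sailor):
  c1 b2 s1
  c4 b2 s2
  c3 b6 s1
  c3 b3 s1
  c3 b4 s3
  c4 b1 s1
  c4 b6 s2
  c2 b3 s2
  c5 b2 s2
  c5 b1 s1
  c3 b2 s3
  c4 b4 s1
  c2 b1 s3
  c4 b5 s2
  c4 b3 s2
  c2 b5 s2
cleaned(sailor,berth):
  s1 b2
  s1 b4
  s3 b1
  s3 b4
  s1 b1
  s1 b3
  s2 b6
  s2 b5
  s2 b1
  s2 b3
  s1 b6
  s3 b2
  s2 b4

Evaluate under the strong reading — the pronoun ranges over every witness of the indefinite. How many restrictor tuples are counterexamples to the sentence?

2

"her" takes "a sailor" as antecedent and "it" takes "a berth"; both are donkey pronouns co-varying with the restrictor.
Strong reading: for every (c,b,s) with allotted(c,b,s), cleaned(s,b).
Restrictor triples: (c1,b2,s1)→cleaned(s1,b2) ✓  (c2,b1,s3)→cleaned(s3,b1) ✓  (c2,b3,s2)→cleaned(s2,b3) ✓  (c2,b5,s2)→cleaned(s2,b5) ✓  (c3,b2,s3)→cleaned(s3,b2) ✓  (c3,b3,s1)→cleaned(s1,b3) ✓  (c3,b4,s3)→cleaned(s3,b4) ✓  (c3,b6,s1)→cleaned(s1,b6) ✓  (c4,b1,s1)→cleaned(s1,b1) ✓  (c4,b2,s2)→cleaned(s2,b2) ✗  (c4,b3,s2)→cleaned(s2,b3) ✓  (c4,b4,s1)→cleaned(s1,b4) ✓  (c4,b5,s2)→cleaned(s2,b5) ✓  (c4,b6,s2)→cleaned(s2,b6) ✓  (c5,b1,s1)→cleaned(s1,b1) ✓  (c5,b2,s2)→cleaned(s2,b2) ✗
Counterexamples (restrictor triples failing the scope): 2.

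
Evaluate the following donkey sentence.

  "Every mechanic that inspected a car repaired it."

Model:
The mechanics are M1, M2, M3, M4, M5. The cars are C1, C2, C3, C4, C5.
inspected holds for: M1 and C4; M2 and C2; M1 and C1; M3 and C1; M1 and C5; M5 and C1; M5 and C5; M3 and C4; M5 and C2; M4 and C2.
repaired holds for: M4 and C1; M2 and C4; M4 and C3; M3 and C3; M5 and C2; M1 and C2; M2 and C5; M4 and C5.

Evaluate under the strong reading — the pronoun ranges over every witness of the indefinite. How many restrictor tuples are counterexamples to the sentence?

9

"it" takes "a car" as antecedent — a donkey pronoun bound across the clause boundary.
Strong reading: for every (m,c) with inspected(m,c), repaired(m,c).
Restrictor pairs: (M1,C1) ✗  (M1,C4) ✗  (M1,C5) ✗  (M2,C2) ✗  (M3,C1) ✗  (M3,C4) ✗  (M4,C2) ✗  (M5,C1) ✗  (M5,C2) ✓  (M5,C5) ✗
Counterexamples (restrictor pairs failing the scope): 9.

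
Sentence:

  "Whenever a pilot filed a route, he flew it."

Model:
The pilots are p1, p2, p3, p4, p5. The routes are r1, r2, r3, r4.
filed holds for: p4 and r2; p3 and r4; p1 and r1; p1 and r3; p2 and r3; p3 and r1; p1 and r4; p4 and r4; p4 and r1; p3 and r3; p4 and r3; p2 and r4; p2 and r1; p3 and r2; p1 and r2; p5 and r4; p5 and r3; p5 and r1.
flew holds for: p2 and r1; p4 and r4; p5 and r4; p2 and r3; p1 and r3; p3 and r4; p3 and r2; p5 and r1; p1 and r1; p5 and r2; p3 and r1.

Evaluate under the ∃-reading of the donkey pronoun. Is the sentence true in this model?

True

"it" takes "a route" as antecedent — a donkey pronoun bound across the clause boundary.
Weak reading: every pilot p with some filed-route has at least one filed-route r such that flew(p,r).
Per pilot: p1:✓  p2:✓  p3:✓  p4:✓  p5:✓
Every pilot in the restrictor has a witness.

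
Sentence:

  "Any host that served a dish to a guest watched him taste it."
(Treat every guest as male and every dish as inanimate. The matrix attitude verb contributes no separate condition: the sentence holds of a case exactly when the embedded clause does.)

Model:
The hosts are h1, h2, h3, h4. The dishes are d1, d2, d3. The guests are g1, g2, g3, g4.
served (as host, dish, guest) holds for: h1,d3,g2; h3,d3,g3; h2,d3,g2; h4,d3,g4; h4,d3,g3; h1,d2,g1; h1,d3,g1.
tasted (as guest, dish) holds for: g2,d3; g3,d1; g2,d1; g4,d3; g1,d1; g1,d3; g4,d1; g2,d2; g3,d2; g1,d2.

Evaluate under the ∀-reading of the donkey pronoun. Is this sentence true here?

False

"him" takes "a guest" as antecedent and "it" takes "a dish"; both are donkey pronouns co-varying with the restrictor.
Strong reading: for every (h,d,g) with served(h,d,g), tasted(g,d).
Restrictor triples: (h1,d2,g1)→tasted(g1,d2) ✓  (h1,d3,g1)→tasted(g1,d3) ✓  (h1,d3,g2)→tasted(g2,d3) ✓  (h2,d3,g2)→tasted(g2,d3) ✓  (h3,d3,g3)→tasted(g3,d3) ✗  (h4,d3,g3)→tasted(g3,d3) ✗  (h4,d3,g4)→tasted(g4,d3) ✓
Counterexample: (h3,d3,g3) — tasted(g3,d3) does not hold.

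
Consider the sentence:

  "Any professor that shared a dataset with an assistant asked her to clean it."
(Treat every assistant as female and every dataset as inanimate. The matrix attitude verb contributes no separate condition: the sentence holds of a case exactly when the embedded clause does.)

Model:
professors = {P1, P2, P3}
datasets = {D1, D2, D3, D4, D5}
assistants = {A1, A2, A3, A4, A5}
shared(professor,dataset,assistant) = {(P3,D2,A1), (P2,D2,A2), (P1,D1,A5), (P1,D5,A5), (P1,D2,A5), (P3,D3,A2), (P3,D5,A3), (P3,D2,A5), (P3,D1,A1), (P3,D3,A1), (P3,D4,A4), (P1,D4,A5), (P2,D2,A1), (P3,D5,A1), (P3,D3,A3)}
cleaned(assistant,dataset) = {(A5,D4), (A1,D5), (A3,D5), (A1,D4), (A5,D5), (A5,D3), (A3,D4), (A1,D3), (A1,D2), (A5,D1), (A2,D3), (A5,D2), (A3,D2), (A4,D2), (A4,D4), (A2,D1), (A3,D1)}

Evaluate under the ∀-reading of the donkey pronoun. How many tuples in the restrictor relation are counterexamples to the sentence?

3

"her" takes "an assistant" as antecedent and "it" takes "a dataset"; both are donkey pronouns co-varying with the restrictor.
Strong reading: for every (p,d,a) with shared(p,d,a), cleaned(a,d).
Restrictor triples: (P1,D1,A5)→cleaned(A5,D1) ✓  (P1,D2,A5)→cleaned(A5,D2) ✓  (P1,D4,A5)→cleaned(A5,D4) ✓  (P1,D5,A5)→cleaned(A5,D5) ✓  (P2,D2,A1)→cleaned(A1,D2) ✓  (P2,D2,A2)→cleaned(A2,D2) ✗  (P3,D1,A1)→cleaned(A1,D1) ✗  (P3,D2,A1)→cleaned(A1,D2) ✓  (P3,D2,A5)→cleaned(A5,D2) ✓  (P3,D3,A1)→cleaned(A1,D3) ✓  (P3,D3,A2)→cleaned(A2,D3) ✓  (P3,D3,A3)→cleaned(A3,D3) ✗  (P3,D4,A4)→cleaned(A4,D4) ✓  (P3,D5,A1)→cleaned(A1,D5) ✓  (P3,D5,A3)→cleaned(A3,D5) ✓
Counterexamples (restrictor triples failing the scope): 3.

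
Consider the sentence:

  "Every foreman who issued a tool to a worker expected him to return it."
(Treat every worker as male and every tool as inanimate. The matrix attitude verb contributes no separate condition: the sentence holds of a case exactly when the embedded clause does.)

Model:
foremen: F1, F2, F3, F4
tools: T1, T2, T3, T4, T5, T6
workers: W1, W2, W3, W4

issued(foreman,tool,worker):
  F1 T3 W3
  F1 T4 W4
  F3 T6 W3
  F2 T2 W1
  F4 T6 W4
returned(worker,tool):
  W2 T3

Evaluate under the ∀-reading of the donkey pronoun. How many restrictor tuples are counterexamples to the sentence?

5

"him" takes "a worker" as antecedent and "it" takes "a tool"; both are donkey pronouns co-varying with the restrictor.
Strong reading: for every (f,t,w) with issued(f,t,w), returned(w,t).
Restrictor triples: (F1,T3,W3)→returned(W3,T3) ✗  (F1,T4,W4)→returned(W4,T4) ✗  (F2,T2,W1)→returned(W1,T2) ✗  (F3,T6,W3)→returned(W3,T6) ✗  (F4,T6,W4)→returned(W4,T6) ✗
Counterexamples (restrictor triples failing the scope): 5.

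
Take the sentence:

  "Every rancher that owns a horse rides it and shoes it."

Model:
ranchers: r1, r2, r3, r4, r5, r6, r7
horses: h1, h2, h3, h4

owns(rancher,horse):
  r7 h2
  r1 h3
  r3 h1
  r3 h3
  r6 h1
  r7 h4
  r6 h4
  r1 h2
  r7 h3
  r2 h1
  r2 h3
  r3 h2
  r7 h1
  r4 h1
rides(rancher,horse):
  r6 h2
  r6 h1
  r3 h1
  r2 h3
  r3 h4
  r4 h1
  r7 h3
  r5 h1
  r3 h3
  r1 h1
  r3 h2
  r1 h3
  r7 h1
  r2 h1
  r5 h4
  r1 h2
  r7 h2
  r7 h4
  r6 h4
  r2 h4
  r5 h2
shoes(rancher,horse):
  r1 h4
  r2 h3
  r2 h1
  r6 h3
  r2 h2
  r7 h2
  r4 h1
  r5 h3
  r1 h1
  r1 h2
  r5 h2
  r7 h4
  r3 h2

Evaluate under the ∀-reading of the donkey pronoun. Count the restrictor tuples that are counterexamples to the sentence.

"it" takes "a horse" as antecedent — a donkey pronoun bound across the clause boundary.
Strong reading: for every (r,h) with owns(r,h), rides(r,h) ∧ shoes(r,h).
Restrictor pairs: (r1,h2) ✓  (r1,h3) ✗  (r2,h1) ✓  (r2,h3) ✓  (r3,h1) ✗  (r3,h2) ✓  (r3,h3) ✗  (r4,h1) ✓  (r6,h1) ✗  (r6,h4) ✗  (r7,h1) ✗  (r7,h2) ✓  (r7,h3) ✗  (r7,h4) ✓
Counterexamples (restrictor pairs failing the scope): 7.

7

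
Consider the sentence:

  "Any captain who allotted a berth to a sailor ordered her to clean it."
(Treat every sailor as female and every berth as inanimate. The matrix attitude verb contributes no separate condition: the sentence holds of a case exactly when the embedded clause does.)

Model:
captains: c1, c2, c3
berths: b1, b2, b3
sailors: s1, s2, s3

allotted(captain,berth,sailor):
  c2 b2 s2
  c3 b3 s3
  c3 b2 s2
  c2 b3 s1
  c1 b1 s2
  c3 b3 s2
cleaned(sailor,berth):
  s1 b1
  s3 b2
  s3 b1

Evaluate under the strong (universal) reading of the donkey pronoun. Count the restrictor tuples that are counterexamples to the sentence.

"her" takes "a sailor" as antecedent and "it" takes "a berth"; both are donkey pronouns co-varying with the restrictor.
Strong reading: for every (c,b,s) with allotted(c,b,s), cleaned(s,b).
Restrictor triples: (c1,b1,s2)→cleaned(s2,b1) ✗  (c2,b2,s2)→cleaned(s2,b2) ✗  (c2,b3,s1)→cleaned(s1,b3) ✗  (c3,b2,s2)→cleaned(s2,b2) ✗  (c3,b3,s2)→cleaned(s2,b3) ✗  (c3,b3,s3)→cleaned(s3,b3) ✗
Counterexamples (restrictor triples failing the scope): 6.

6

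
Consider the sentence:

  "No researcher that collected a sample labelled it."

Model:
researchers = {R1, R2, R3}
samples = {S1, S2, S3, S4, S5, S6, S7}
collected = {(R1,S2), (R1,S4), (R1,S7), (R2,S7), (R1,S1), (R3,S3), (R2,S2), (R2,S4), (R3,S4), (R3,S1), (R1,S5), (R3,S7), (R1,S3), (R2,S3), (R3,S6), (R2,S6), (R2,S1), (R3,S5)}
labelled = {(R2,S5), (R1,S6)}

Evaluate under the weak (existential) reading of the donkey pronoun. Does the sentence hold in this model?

"it" takes "a sample" as antecedent — a donkey pronoun bound across the clause boundary.
Truth condition: for no (r,s) with collected(r,s) does labelled(r,s) hold.
Restrictor pairs — does the scope hold? (R1,S1):fails  (R1,S2):fails  (R1,S3):fails  (R1,S4):fails  (R1,S5):fails  (R1,S7):fails  (R2,S1):fails  (R2,S2):fails  (R2,S3):fails  (R2,S4):fails  (R2,S6):fails  (R2,S7):fails  (R3,S1):fails  (R3,S3):fails  (R3,S4):fails  (R3,S5):fails  (R3,S6):fails  (R3,S7):fails
Scope holds for no restrictor pair, so the sentence is true.

True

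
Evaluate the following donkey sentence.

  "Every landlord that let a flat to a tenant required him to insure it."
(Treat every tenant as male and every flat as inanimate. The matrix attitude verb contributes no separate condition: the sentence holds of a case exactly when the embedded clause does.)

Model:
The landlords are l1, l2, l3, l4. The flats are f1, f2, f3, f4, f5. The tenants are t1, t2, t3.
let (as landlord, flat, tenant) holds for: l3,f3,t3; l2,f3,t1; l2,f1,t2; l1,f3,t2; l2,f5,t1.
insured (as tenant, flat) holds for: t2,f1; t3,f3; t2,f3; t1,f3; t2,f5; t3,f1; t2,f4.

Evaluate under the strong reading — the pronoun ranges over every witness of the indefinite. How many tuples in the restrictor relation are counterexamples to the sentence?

1

"him" takes "a tenant" as antecedent and "it" takes "a flat"; both are donkey pronouns co-varying with the restrictor.
Strong reading: for every (l,f,t) with let(l,f,t), insured(t,f).
Restrictor triples: (l1,f3,t2)→insured(t2,f3) ✓  (l2,f1,t2)→insured(t2,f1) ✓  (l2,f3,t1)→insured(t1,f3) ✓  (l2,f5,t1)→insured(t1,f5) ✗  (l3,f3,t3)→insured(t3,f3) ✓
Counterexamples (restrictor triples failing the scope): 1.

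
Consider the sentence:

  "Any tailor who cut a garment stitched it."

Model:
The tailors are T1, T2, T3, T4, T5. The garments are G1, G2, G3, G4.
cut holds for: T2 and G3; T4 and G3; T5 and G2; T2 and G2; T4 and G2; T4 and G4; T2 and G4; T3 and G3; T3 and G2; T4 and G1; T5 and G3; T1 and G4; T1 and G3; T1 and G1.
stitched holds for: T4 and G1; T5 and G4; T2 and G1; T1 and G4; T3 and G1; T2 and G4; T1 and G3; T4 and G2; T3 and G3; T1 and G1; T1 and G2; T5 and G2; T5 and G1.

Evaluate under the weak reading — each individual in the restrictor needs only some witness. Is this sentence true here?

True

"it" takes "a garment" as antecedent — a donkey pronoun bound across the clause boundary.
Weak reading: every tailor t with some cut-garment has at least one cut-garment g such that stitched(t,g).
Per tailor: T1:✓  T2:✓  T3:✓  T4:✓  T5:✓
Every tailor in the restrictor has a witness.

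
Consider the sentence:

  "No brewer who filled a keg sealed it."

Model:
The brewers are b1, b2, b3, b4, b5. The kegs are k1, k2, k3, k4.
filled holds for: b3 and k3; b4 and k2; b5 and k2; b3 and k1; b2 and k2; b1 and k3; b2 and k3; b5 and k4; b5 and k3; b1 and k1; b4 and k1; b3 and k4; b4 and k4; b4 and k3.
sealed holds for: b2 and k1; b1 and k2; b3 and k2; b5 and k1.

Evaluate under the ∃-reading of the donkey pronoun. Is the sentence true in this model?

True

"it" takes "a keg" as antecedent — a donkey pronoun bound across the clause boundary.
Truth condition: for no (b,k) with filled(b,k) does sealed(b,k) hold.
Restrictor pairs — does the scope hold? (b1,k1):fails  (b1,k3):fails  (b2,k2):fails  (b2,k3):fails  (b3,k1):fails  (b3,k3):fails  (b3,k4):fails  (b4,k1):fails  (b4,k2):fails  (b4,k3):fails  (b4,k4):fails  (b5,k2):fails  (b5,k3):fails  (b5,k4):fails
Scope holds for no restrictor pair, so the sentence is true.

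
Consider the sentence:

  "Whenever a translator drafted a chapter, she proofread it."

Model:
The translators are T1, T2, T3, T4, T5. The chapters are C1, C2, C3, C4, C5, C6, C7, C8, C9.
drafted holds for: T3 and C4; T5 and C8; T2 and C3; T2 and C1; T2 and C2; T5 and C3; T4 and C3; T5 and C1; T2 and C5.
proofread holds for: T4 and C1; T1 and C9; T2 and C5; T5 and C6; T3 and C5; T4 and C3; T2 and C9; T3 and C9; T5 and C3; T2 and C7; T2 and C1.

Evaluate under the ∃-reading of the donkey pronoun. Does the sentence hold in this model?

False

"it" takes "a chapter" as antecedent — a donkey pronoun bound across the clause boundary.
Weak reading: every translator t with some drafted-chapter has at least one drafted-chapter c such that proofread(t,c).
Per translator: T2:✓  T3:✗  T4:✓  T5:✓
T3 has no witness among its drafted-chapters.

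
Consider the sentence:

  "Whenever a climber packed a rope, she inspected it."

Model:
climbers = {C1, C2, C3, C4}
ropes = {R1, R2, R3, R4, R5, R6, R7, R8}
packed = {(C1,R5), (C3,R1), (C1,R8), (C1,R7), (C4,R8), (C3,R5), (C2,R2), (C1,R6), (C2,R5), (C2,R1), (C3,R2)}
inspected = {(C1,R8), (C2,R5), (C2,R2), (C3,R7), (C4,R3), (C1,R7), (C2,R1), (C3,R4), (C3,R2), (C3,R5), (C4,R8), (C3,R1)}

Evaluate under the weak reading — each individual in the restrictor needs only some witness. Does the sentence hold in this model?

"it" takes "a rope" as antecedent — a donkey pronoun bound across the clause boundary.
Weak reading: every climber c with some packed-rope has at least one packed-rope r such that inspected(c,r).
Per climber: C1:✓  C2:✓  C3:✓  C4:✓
Every climber in the restrictor has a witness.

True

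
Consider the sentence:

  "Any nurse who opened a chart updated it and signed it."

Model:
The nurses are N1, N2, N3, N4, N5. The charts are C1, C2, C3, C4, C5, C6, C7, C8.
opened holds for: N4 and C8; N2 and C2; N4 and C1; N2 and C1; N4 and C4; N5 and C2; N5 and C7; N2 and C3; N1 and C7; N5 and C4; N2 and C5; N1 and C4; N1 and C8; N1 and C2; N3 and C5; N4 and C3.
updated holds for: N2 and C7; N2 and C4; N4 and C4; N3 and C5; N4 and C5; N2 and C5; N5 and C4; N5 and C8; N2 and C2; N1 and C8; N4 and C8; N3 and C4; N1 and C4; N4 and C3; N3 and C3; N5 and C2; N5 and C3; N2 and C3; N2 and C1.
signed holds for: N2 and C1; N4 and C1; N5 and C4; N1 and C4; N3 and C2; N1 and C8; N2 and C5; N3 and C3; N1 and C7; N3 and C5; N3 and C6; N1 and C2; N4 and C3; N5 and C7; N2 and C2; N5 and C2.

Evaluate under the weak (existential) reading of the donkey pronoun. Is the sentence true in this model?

True

"it" takes "a chart" as antecedent — a donkey pronoun bound across the clause boundary.
Weak reading: every nurse n with some opened-chart has at least one opened-chart c such that updated(n,c) ∧ signed(n,c).
Per nurse: N1:✓  N2:✓  N3:✓  N4:✓  N5:✓
Every nurse in the restrictor has a witness.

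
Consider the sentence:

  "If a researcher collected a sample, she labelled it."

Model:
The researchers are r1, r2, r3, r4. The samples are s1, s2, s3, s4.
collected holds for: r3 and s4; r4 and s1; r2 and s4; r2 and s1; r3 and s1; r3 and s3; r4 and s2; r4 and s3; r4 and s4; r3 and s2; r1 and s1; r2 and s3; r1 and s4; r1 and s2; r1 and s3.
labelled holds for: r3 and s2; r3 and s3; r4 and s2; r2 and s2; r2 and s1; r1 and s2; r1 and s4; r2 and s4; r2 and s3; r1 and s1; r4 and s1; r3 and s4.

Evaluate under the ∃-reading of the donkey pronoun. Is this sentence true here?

"it" takes "a sample" as antecedent — a donkey pronoun bound across the clause boundary.
Weak reading: every researcher r with some collected-sample has at least one collected-sample s such that labelled(r,s).
Per researcher: r1:✓  r2:✓  r3:✓  r4:✓
Every researcher in the restrictor has a witness.

True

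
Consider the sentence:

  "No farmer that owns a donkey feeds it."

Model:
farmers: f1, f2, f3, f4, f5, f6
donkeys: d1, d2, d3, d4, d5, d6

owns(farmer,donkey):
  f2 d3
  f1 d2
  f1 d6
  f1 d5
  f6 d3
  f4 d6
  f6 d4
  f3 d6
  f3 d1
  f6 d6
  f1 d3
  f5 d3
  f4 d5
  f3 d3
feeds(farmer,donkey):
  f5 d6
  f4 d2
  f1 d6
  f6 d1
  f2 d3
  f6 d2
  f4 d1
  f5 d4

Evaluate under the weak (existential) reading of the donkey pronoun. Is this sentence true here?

False

"it" takes "a donkey" as antecedent — a donkey pronoun bound across the clause boundary.
Truth condition: for no (f,d) with owns(f,d) does feeds(f,d) hold.
Restrictor pairs — does the scope hold? (f1,d2):fails  (f1,d3):fails  (f1,d5):fails  (f1,d6):holds  (f2,d3):holds  (f3,d1):fails  (f3,d3):fails  (f3,d6):fails  (f4,d5):fails  (f4,d6):fails  (f5,d3):fails  (f6,d3):fails  (f6,d4):fails  (f6,d6):fails
Scope holds for 2 pair(s), so the sentence is false.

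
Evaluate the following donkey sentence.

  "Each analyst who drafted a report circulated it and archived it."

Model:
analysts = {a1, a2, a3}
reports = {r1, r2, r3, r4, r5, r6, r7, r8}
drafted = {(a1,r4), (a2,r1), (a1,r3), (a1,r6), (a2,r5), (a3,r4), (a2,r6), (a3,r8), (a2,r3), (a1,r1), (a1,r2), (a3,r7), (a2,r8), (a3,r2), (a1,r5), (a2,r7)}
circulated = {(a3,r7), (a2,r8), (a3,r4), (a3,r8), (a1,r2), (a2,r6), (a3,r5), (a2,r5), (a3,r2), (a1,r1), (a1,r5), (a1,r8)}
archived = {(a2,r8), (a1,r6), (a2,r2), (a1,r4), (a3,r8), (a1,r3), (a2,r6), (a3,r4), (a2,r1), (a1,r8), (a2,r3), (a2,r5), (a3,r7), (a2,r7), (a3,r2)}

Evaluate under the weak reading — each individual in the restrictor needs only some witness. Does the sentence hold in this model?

"it" takes "a report" as antecedent — a donkey pronoun bound across the clause boundary.
Weak reading: every analyst a with some drafted-report has at least one drafted-report r such that circulated(a,r) ∧ archived(a,r).
Per analyst: a1:✗  a2:✓  a3:✓
a1 has no witness among its drafted-reports.

False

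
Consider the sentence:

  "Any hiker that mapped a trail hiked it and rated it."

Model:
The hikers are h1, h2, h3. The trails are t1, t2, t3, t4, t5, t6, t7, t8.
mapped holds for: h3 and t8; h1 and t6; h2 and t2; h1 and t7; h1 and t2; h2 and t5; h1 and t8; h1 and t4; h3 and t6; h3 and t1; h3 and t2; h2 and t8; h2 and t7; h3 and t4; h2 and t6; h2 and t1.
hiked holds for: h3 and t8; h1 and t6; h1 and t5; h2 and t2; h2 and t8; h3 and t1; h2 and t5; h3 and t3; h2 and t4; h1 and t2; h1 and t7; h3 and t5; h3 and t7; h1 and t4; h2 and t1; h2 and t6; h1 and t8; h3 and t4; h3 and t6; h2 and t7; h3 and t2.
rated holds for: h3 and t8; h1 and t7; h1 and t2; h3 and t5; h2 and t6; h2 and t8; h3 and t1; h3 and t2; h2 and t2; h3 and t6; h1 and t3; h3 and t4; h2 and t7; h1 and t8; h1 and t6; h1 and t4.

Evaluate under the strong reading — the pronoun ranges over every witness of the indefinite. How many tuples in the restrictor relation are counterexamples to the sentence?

2

"it" takes "a trail" as antecedent — a donkey pronoun bound across the clause boundary.
Strong reading: for every (h,t) with mapped(h,t), hiked(h,t) ∧ rated(h,t).
Restrictor pairs: (h1,t2) ✓  (h1,t4) ✓  (h1,t6) ✓  (h1,t7) ✓  (h1,t8) ✓  (h2,t1) ✗  (h2,t2) ✓  (h2,t5) ✗  (h2,t6) ✓  (h2,t7) ✓  (h2,t8) ✓  (h3,t1) ✓  (h3,t2) ✓  (h3,t4) ✓  (h3,t6) ✓  (h3,t8) ✓
Counterexamples (restrictor pairs failing the scope): 2.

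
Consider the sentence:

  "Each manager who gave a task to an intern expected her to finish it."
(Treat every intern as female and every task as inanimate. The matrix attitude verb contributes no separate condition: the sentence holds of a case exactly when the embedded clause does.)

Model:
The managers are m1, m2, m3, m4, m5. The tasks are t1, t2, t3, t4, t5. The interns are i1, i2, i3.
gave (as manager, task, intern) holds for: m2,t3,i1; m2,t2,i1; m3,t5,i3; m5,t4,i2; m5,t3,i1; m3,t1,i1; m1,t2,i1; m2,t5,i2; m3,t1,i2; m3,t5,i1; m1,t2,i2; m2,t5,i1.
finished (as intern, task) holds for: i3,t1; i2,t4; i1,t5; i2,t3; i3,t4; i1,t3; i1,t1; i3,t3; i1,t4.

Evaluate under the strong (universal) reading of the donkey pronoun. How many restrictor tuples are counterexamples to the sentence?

"her" takes "an intern" as antecedent and "it" takes "a task"; both are donkey pronouns co-varying with the restrictor.
Strong reading: for every (m,t,i) with gave(m,t,i), finished(i,t).
Restrictor triples: (m1,t2,i1)→finished(i1,t2) ✗  (m1,t2,i2)→finished(i2,t2) ✗  (m2,t2,i1)→finished(i1,t2) ✗  (m2,t3,i1)→finished(i1,t3) ✓  (m2,t5,i1)→finished(i1,t5) ✓  (m2,t5,i2)→finished(i2,t5) ✗  (m3,t1,i1)→finished(i1,t1) ✓  (m3,t1,i2)→finished(i2,t1) ✗  (m3,t5,i1)→finished(i1,t5) ✓  (m3,t5,i3)→finished(i3,t5) ✗  (m5,t3,i1)→finished(i1,t3) ✓  (m5,t4,i2)→finished(i2,t4) ✓
Counterexamples (restrictor triples failing the scope): 6.

6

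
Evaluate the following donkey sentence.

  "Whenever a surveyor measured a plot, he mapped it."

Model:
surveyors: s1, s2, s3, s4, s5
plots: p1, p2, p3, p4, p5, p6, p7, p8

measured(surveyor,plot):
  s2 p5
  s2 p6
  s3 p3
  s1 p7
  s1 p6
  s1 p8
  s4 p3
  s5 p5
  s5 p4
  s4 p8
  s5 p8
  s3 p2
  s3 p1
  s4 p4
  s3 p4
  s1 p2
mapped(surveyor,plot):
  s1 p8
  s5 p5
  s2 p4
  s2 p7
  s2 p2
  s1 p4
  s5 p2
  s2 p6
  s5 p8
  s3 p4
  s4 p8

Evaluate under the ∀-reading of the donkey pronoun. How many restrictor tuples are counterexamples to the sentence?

"it" takes "a plot" as antecedent — a donkey pronoun bound across the clause boundary.
Strong reading: for every (s,p) with measured(s,p), mapped(s,p).
Restrictor pairs: (s1,p2) ✗  (s1,p6) ✗  (s1,p7) ✗  (s1,p8) ✓  (s2,p5) ✗  (s2,p6) ✓  (s3,p1) ✗  (s3,p2) ✗  (s3,p3) ✗  (s3,p4) ✓  (s4,p3) ✗  (s4,p4) ✗  (s4,p8) ✓  (s5,p4) ✗  (s5,p5) ✓  (s5,p8) ✓
Counterexamples (restrictor pairs failing the scope): 10.

10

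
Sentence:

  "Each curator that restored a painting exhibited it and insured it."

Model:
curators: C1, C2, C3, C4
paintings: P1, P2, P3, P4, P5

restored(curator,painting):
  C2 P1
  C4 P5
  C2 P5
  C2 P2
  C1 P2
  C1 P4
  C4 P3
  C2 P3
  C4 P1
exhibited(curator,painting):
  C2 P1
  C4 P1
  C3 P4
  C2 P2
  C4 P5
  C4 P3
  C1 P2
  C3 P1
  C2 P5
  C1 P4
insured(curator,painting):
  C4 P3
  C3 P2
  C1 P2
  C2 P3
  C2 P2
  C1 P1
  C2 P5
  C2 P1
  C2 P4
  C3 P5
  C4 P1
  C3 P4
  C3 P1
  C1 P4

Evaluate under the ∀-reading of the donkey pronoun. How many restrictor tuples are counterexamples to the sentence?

2

"it" takes "a painting" as antecedent — a donkey pronoun bound across the clause boundary.
Strong reading: for every (c,p) with restored(c,p), exhibited(c,p) ∧ insured(c,p).
Restrictor pairs: (C1,P2) ✓  (C1,P4) ✓  (C2,P1) ✓  (C2,P2) ✓  (C2,P3) ✗  (C2,P5) ✓  (C4,P1) ✓  (C4,P3) ✓  (C4,P5) ✗
Counterexamples (restrictor pairs failing the scope): 2.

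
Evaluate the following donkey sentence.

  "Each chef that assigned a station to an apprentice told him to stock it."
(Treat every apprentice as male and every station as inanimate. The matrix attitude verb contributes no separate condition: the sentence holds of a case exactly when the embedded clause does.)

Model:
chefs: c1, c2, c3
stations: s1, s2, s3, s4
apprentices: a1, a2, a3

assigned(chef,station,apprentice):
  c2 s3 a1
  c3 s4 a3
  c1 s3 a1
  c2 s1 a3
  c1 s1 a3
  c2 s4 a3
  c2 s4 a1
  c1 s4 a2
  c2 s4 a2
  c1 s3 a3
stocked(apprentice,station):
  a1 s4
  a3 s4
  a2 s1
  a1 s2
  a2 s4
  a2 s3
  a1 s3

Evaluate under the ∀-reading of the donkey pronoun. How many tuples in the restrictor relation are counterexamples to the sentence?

"him" takes "an apprentice" as antecedent and "it" takes "a station"; both are donkey pronouns co-varying with the restrictor.
Strong reading: for every (c,s,a) with assigned(c,s,a), stocked(a,s).
Restrictor triples: (c1,s1,a3)→stocked(a3,s1) ✗  (c1,s3,a1)→stocked(a1,s3) ✓  (c1,s3,a3)→stocked(a3,s3) ✗  (c1,s4,a2)→stocked(a2,s4) ✓  (c2,s1,a3)→stocked(a3,s1) ✗  (c2,s3,a1)→stocked(a1,s3) ✓  (c2,s4,a1)→stocked(a1,s4) ✓  (c2,s4,a2)→stocked(a2,s4) ✓  (c2,s4,a3)→stocked(a3,s4) ✓  (c3,s4,a3)→stocked(a3,s4) ✓
Counterexamples (restrictor triples failing the scope): 3.

3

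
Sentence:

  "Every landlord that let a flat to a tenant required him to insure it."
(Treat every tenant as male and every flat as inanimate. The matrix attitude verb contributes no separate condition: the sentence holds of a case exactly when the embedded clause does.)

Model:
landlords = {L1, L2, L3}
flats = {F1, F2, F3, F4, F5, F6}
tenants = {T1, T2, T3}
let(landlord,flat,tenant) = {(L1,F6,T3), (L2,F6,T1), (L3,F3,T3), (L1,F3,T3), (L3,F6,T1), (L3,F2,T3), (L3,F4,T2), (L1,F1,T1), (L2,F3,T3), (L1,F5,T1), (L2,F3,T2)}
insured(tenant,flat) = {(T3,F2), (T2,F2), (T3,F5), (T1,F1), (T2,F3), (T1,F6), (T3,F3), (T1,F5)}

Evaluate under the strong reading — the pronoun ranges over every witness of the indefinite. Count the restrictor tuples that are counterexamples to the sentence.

"him" takes "a tenant" as antecedent and "it" takes "a flat"; both are donkey pronouns co-varying with the restrictor.
Strong reading: for every (l,f,t) with let(l,f,t), insured(t,f).
Restrictor triples: (L1,F1,T1)→insured(T1,F1) ✓  (L1,F3,T3)→insured(T3,F3) ✓  (L1,F5,T1)→insured(T1,F5) ✓  (L1,F6,T3)→insured(T3,F6) ✗  (L2,F3,T2)→insured(T2,F3) ✓  (L2,F3,T3)→insured(T3,F3) ✓  (L2,F6,T1)→insured(T1,F6) ✓  (L3,F2,T3)→insured(T3,F2) ✓  (L3,F3,T3)→insured(T3,F3) ✓  (L3,F4,T2)→insured(T2,F4) ✗  (L3,F6,T1)→insured(T1,F6) ✓
Counterexamples (restrictor triples failing the scope): 2.

2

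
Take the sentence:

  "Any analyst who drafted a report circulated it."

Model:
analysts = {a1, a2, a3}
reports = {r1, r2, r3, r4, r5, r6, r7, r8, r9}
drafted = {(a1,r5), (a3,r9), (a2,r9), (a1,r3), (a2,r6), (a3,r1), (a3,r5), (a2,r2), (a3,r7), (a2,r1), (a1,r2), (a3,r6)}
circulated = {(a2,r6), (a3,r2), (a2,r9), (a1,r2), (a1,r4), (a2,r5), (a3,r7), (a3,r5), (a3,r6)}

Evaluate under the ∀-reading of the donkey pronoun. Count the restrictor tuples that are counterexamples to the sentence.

6

"it" takes "a report" as antecedent — a donkey pronoun bound across the clause boundary.
Strong reading: for every (a,r) with drafted(a,r), circulated(a,r).
Restrictor pairs: (a1,r2) ✓  (a1,r3) ✗  (a1,r5) ✗  (a2,r1) ✗  (a2,r2) ✗  (a2,r6) ✓  (a2,r9) ✓  (a3,r1) ✗  (a3,r5) ✓  (a3,r6) ✓  (a3,r7) ✓  (a3,r9) ✗
Counterexamples (restrictor pairs failing the scope): 6.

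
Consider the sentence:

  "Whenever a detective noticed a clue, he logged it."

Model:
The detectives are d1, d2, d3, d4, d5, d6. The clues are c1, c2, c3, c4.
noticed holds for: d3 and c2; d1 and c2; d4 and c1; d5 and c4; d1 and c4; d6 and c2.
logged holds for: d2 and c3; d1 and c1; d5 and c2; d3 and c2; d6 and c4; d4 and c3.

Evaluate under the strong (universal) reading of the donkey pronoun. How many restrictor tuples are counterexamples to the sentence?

"it" takes "a clue" as antecedent — a donkey pronoun bound across the clause boundary.
Strong reading: for every (d,c) with noticed(d,c), logged(d,c).
Restrictor pairs: (d1,c2) ✗  (d1,c4) ✗  (d3,c2) ✓  (d4,c1) ✗  (d5,c4) ✗  (d6,c2) ✗
Counterexamples (restrictor pairs failing the scope): 5.

5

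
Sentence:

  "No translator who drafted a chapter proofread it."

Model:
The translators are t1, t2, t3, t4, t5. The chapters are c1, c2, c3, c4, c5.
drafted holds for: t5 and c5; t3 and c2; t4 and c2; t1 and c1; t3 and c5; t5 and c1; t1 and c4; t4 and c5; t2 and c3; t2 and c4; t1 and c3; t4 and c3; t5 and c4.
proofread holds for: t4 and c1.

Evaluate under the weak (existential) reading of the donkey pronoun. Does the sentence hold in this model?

True

"it" takes "a chapter" as antecedent — a donkey pronoun bound across the clause boundary.
Truth condition: for no (t,c) with drafted(t,c) does proofread(t,c) hold.
Restrictor pairs — does the scope hold? (t1,c1):fails  (t1,c3):fails  (t1,c4):fails  (t2,c3):fails  (t2,c4):fails  (t3,c2):fails  (t3,c5):fails  (t4,c2):fails  (t4,c3):fails  (t4,c5):fails  (t5,c1):fails  (t5,c4):fails  (t5,c5):fails
Scope holds for no restrictor pair, so the sentence is true.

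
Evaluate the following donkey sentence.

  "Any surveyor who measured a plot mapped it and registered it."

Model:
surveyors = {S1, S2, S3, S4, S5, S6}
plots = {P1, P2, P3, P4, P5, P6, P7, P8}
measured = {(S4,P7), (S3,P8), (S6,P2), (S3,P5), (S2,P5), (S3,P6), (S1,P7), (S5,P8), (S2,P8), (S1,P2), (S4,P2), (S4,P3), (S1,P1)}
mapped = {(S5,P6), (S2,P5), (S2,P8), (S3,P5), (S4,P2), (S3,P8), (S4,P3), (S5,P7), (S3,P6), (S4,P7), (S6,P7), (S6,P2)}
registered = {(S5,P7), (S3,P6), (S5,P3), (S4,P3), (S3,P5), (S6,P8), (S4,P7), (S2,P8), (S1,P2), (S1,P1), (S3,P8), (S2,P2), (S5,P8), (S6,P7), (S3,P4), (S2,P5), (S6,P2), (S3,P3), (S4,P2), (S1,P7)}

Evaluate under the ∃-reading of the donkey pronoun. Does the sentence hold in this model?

"it" takes "a plot" as antecedent — a donkey pronoun bound across the clause boundary.
Weak reading: every surveyor s with some measured-plot has at least one measured-plot p such that mapped(s,p) ∧ registered(s,p).
Per surveyor: S1:✗  S2:✓  S3:✓  S4:✓  S5:✗  S6:✓
S1 has no witness among its measured-plots.

False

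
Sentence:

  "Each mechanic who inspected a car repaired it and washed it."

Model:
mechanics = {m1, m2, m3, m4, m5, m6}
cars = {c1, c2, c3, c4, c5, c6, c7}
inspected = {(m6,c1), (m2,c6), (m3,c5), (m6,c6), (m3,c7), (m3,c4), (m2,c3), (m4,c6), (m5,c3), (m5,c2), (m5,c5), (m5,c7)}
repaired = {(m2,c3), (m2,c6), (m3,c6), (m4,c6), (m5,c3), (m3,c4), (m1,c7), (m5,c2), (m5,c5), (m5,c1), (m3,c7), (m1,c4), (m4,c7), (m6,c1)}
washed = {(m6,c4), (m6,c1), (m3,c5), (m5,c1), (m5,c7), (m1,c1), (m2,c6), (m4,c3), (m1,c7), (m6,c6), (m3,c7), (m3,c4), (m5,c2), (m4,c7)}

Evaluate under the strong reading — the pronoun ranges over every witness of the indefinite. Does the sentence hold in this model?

False

"it" takes "a car" as antecedent — a donkey pronoun bound across the clause boundary.
Strong reading: for every (m,c) with inspected(m,c), repaired(m,c) ∧ washed(m,c).
Restrictor pairs: (m2,c3) ✗  (m2,c6) ✓  (m3,c4) ✓  (m3,c5) ✗  (m3,c7) ✓  (m4,c6) ✗  (m5,c2) ✓  (m5,c3) ✗  (m5,c5) ✗  (m5,c7) ✗  (m6,c1) ✓  (m6,c6) ✗
Counterexample: (m2,c3) is in inspected but fails the scope.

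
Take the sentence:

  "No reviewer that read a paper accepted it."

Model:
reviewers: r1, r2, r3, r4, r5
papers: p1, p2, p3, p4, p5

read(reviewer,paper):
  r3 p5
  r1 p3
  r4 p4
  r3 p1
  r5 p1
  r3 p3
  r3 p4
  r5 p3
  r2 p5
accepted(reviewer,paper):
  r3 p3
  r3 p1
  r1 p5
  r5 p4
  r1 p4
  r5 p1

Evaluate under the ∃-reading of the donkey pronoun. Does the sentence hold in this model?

False

"it" takes "a paper" as antecedent — a donkey pronoun bound across the clause boundary.
Truth condition: for no (r,p) with read(r,p) does accepted(r,p) hold.
Restrictor pairs — does the scope hold? (r1,p3):fails  (r2,p5):fails  (r3,p1):holds  (r3,p3):holds  (r3,p4):fails  (r3,p5):fails  (r4,p4):fails  (r5,p1):holds  (r5,p3):fails
Scope holds for 3 pair(s), so the sentence is false.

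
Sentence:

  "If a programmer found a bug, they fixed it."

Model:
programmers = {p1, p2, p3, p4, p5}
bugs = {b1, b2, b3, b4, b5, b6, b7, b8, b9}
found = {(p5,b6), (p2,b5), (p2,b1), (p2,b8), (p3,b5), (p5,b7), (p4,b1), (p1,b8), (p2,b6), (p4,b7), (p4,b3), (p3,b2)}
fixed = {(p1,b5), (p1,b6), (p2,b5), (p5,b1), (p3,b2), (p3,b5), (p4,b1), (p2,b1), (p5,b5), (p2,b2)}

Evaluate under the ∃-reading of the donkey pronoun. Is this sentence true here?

False

"it" takes "a bug" as antecedent — a donkey pronoun bound across the clause boundary.
Weak reading: every programmer p with some found-bug has at least one found-bug b such that fixed(p,b).
Per programmer: p1:✗  p2:✓  p3:✓  p4:✓  p5:✗
p1 has no witness among its found-bugs.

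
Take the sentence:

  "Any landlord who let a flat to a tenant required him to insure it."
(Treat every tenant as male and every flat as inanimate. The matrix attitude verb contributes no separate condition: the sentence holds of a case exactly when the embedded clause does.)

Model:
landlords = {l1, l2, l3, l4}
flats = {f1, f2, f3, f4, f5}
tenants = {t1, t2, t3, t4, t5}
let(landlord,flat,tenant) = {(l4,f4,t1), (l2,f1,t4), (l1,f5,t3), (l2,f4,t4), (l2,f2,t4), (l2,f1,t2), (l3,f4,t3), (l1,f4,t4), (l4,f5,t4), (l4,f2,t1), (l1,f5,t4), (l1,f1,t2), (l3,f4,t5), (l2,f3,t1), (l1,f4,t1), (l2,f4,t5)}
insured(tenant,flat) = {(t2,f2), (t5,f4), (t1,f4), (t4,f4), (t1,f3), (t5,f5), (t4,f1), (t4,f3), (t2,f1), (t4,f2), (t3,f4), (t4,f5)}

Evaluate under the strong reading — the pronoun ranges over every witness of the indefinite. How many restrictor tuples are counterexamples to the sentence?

2

"him" takes "a tenant" as antecedent and "it" takes "a flat"; both are donkey pronouns co-varying with the restrictor.
Strong reading: for every (l,f,t) with let(l,f,t), insured(t,f).
Restrictor triples: (l1,f1,t2)→insured(t2,f1) ✓  (l1,f4,t1)→insured(t1,f4) ✓  (l1,f4,t4)→insured(t4,f4) ✓  (l1,f5,t3)→insured(t3,f5) ✗  (l1,f5,t4)→insured(t4,f5) ✓  (l2,f1,t2)→insured(t2,f1) ✓  (l2,f1,t4)→insured(t4,f1) ✓  (l2,f2,t4)→insured(t4,f2) ✓  (l2,f3,t1)→insured(t1,f3) ✓  (l2,f4,t4)→insured(t4,f4) ✓  (l2,f4,t5)→insured(t5,f4) ✓  (l3,f4,t3)→insured(t3,f4) ✓  (l3,f4,t5)→insured(t5,f4) ✓  (l4,f2,t1)→insured(t1,f2) ✗  (l4,f4,t1)→insured(t1,f4) ✓  (l4,f5,t4)→insured(t4,f5) ✓
Counterexamples (restrictor triples failing the scope): 2.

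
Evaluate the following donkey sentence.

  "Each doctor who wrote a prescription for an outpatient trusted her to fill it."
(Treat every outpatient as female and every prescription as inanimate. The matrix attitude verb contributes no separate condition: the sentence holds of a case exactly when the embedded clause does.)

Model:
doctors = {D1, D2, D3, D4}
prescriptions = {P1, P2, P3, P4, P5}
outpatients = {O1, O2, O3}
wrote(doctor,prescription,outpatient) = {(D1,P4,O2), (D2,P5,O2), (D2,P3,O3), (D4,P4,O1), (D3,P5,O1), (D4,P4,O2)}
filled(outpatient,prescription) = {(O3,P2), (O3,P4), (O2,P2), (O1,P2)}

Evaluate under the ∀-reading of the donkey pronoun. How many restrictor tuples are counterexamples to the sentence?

6

"her" takes "an outpatient" as antecedent and "it" takes "a prescription"; both are donkey pronouns co-varying with the restrictor.
Strong reading: for every (d,p,o) with wrote(d,p,o), filled(o,p).
Restrictor triples: (D1,P4,O2)→filled(O2,P4) ✗  (D2,P3,O3)→filled(O3,P3) ✗  (D2,P5,O2)→filled(O2,P5) ✗  (D3,P5,O1)→filled(O1,P5) ✗  (D4,P4,O1)→filled(O1,P4) ✗  (D4,P4,O2)→filled(O2,P4) ✗
Counterexamples (restrictor triples failing the scope): 6.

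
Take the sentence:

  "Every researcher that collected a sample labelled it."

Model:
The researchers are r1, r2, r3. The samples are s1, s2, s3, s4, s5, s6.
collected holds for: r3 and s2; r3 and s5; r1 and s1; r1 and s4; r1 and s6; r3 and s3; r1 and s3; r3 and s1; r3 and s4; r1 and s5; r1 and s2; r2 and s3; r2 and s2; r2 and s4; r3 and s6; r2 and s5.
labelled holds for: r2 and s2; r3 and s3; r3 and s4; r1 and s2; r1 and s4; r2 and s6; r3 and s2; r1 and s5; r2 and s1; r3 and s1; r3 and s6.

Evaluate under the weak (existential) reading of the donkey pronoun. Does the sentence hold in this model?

True

"it" takes "a sample" as antecedent — a donkey pronoun bound across the clause boundary.
Weak reading: every researcher r with some collected-sample has at least one collected-sample s such that labelled(r,s).
Per researcher: r1:✓  r2:✓  r3:✓
Every researcher in the restrictor has a witness.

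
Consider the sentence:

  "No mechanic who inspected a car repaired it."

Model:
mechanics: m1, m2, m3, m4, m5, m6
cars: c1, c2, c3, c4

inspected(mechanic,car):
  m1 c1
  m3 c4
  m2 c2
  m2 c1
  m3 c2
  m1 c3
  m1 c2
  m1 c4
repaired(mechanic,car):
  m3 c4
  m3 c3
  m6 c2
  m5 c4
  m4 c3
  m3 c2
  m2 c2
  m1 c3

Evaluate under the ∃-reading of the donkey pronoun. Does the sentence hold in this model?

"it" takes "a car" as antecedent — a donkey pronoun bound across the clause boundary.
Truth condition: for no (m,c) with inspected(m,c) does repaired(m,c) hold.
Restrictor pairs — does the scope hold? (m1,c1):fails  (m1,c2):fails  (m1,c3):holds  (m1,c4):fails  (m2,c1):fails  (m2,c2):holds  (m3,c2):holds  (m3,c4):holds
Scope holds for 4 pair(s), so the sentence is false.

False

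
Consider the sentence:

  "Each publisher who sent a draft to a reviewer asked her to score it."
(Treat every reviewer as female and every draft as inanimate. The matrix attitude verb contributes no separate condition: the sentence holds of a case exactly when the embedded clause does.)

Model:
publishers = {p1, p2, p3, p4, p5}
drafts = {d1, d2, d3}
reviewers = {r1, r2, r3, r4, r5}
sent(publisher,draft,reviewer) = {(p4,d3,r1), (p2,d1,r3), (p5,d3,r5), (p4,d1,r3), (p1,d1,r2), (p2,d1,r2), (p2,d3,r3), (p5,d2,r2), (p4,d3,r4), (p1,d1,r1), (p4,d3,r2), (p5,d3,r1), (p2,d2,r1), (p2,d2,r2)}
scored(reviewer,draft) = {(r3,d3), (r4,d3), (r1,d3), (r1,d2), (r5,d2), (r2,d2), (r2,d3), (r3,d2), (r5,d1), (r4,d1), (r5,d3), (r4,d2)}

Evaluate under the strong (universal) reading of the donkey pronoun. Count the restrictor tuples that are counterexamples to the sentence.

"her" takes "a reviewer" as antecedent and "it" takes "a draft"; both are donkey pronouns co-varying with the restrictor.
Strong reading: for every (p,d,r) with sent(p,d,r), scored(r,d).
Restrictor triples: (p1,d1,r1)→scored(r1,d1) ✗  (p1,d1,r2)→scored(r2,d1) ✗  (p2,d1,r2)→scored(r2,d1) ✗  (p2,d1,r3)→scored(r3,d1) ✗  (p2,d2,r1)→scored(r1,d2) ✓  (p2,d2,r2)→scored(r2,d2) ✓  (p2,d3,r3)→scored(r3,d3) ✓  (p4,d1,r3)→scored(r3,d1) ✗  (p4,d3,r1)→scored(r1,d3) ✓  (p4,d3,r2)→scored(r2,d3) ✓  (p4,d3,r4)→scored(r4,d3) ✓  (p5,d2,r2)→scored(r2,d2) ✓  (p5,d3,r1)→scored(r1,d3) ✓  (p5,d3,r5)→scored(r5,d3) ✓
Counterexamples (restrictor triples failing the scope): 5.

5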